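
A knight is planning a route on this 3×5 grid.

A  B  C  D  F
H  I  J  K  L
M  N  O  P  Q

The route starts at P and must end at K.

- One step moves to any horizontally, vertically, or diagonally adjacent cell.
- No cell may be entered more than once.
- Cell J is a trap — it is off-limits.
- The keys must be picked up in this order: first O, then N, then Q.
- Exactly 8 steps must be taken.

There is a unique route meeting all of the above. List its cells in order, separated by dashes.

P - O - N - I - C - D - L - Q - K

The waypoints must appear in the order O, N, Q, with no cell reused.
Route from P: 2× left (reaching N), up to I, up-right to C, right to D, down-right to L, down to Q, up-left to K — 8 moves in all.
Check: order respected (O at step 1, N at step 2, Q at step 7); 8 moves as required.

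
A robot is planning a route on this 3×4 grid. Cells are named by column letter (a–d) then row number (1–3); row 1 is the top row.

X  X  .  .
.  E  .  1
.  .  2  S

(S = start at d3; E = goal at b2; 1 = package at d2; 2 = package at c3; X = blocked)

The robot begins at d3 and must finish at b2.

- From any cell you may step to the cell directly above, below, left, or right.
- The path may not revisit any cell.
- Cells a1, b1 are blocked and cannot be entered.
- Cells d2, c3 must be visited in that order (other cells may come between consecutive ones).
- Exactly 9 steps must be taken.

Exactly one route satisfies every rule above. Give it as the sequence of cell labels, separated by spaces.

d3 d2 d1 c1 c2 c3 b3 a3 a2 b2

The waypoints must appear in the order d2, c3, with no cell reused.
Route from d3: up 2 to d1, left 1 to c1, down 2 to c3, left 2 to a3, up 1 to a2, right 1 to b2 — 9 moves in all.
Check: order respected (1 at step 1, 2 at step 5); 9 moves as required.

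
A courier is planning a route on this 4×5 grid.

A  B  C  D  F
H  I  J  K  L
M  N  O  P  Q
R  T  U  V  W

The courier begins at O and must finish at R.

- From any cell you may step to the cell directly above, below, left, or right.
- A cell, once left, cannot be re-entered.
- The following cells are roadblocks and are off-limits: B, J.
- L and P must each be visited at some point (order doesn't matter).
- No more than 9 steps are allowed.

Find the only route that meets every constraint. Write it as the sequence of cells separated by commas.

Any route must reach L and P and still end at R within 9 moves, so the order of the required stops is forced.
Route from O: right 1 to P, up 1 to K, right 1 to L, down 2 to W, left 4 to R — 9 moves in all.
Check: all required cells visited; 9 ≤ 9 moves.

O, P, K, L, Q, W, V, U, T, R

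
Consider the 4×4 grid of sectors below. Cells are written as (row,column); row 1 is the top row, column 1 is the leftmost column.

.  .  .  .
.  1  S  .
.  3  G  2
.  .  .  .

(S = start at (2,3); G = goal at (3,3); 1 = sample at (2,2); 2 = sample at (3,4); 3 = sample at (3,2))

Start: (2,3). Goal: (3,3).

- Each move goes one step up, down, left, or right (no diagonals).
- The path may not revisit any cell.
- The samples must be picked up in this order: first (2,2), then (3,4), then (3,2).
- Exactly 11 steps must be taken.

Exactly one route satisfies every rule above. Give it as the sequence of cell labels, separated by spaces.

The waypoints must appear in the order (2,2), (3,4), (3,2), with no cell reused.
Route from (2,3): left to (2,2), up to (1,2), 2× right (reaching (1,4)), 3× down (reaching (4,4)), 2× left (reaching (4,2)), up to (3,2), right to (3,3) — 11 moves in all.
Check: order respected (1 at step 1, 2 at step 6, 3 at step 10); 11 moves as required.

(2,3) (2,2) (1,2) (1,3) (1,4) (2,4) (3,4) (4,4) (4,3) (4,2) (3,2) (3,3)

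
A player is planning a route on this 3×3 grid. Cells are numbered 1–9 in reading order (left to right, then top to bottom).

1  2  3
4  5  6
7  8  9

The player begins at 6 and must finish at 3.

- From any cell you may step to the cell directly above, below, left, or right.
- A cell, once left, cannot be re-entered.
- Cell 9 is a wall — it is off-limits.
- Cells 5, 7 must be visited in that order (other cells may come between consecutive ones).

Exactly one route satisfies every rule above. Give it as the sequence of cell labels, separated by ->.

6 -> 5 -> 8 -> 7 -> 4 -> 1 -> 2 -> 3

The waypoints must appear in the order 5, 7, with no cell reused.
Route from 6: left 1 to 5, down 1 to 8, left 1 to 7, up 2 to 1, right 2 to 3 — 7 moves in all.
Check: order respected (5 at step 1, 7 at step 3).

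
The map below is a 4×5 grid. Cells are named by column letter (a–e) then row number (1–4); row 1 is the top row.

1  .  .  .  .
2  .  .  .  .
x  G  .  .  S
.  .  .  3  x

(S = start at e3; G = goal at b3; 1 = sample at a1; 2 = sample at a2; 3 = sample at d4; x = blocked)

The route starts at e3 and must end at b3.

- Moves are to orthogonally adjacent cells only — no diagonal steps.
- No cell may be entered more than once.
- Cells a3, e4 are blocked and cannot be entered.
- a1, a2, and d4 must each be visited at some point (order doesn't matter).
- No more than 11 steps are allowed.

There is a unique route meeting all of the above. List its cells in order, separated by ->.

e3 -> d3 -> d4 -> c4 -> c3 -> c2 -> c1 -> b1 -> a1 -> a2 -> b2 -> b3

The budget equals the shortest possible length, so every move has to be on a shortest route through the required cells.
Route from e3: left to d3, down to d4, left to c4, 3× up (reaching c1), 2× left (reaching a1), down to a2, right to b2, down to b3 — 11 moves in all.
Check: all required cells visited; 11 ≤ 11 moves.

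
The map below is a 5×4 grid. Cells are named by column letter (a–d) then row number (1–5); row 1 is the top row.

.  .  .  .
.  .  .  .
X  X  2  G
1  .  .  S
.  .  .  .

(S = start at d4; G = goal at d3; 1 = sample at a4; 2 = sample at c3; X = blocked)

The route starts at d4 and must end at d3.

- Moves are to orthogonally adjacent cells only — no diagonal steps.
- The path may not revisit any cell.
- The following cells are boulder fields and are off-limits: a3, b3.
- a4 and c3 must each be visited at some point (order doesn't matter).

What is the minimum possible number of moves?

9

Any route passes through a4 and c3 in some order between d4 and d3. Summing Manhattan distances along each leg and taking the cheapest ordering (d4 → a4 → c3 → d3) gives a lower bound of 3 + 3 + 1 = 7 moves.
The shortest route satisfying every rule uses 9 moves: d4 → d5 → c5 → b5 → a5 → a4 → b4 → c4 → c3 → d3.
The no-revisit rule (legs can't share cells) pushes the minimum above the 7-move bound; an exhaustive check rules out every length from 7 to 8, leaving 9 as the minimum.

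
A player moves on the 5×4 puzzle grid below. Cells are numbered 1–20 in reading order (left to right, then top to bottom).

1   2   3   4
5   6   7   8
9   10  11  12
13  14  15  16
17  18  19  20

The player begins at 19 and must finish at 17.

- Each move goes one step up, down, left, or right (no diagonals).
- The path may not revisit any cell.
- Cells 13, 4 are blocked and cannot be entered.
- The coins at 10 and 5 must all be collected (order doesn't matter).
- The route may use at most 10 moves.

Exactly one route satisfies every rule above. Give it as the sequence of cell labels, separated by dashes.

The budget equals the shortest possible length, so every move has to be on a shortest route through the required cells.
Route from 19: up 3 to 7, left 2 to 5, down 1 to 9, right 1 to 10, down 2 to 18, left 1 to 17 — 10 moves in all.
Check: all required cells visited; 10 ≤ 10 moves.

19 - 15 - 11 - 7 - 6 - 5 - 9 - 10 - 14 - 18 - 17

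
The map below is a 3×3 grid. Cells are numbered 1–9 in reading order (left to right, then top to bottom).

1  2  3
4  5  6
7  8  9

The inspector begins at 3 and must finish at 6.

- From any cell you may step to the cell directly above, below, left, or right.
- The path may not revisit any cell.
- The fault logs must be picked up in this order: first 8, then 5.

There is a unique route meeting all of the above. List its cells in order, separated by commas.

3, 2, 1, 4, 7, 8, 5, 6

The waypoints must appear in the order 8, 5, with no cell reused.
Route from 3: left 2 to 1, down 2 to 7, right 1 to 8, up 1 to 5, right 1 to 6 — 7 moves in all.
Check: order respected (8 at step 5, 5 at step 6).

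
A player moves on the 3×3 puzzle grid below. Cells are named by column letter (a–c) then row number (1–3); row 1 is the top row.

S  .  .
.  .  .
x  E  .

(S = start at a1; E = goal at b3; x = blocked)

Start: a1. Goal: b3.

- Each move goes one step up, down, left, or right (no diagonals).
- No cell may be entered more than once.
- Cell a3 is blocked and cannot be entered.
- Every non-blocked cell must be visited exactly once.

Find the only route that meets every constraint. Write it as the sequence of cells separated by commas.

Need to visit all 8 open cells exactly once, starting at a1 and ending at b3.
Route from a1: down to a2, right to b2, up to b1, right to c1, 2× down (reaching c3), left to b3 — 7 moves in all.
Check: all 8 open cells covered.

a1, a2, b2, b1, c1, c2, c3, b3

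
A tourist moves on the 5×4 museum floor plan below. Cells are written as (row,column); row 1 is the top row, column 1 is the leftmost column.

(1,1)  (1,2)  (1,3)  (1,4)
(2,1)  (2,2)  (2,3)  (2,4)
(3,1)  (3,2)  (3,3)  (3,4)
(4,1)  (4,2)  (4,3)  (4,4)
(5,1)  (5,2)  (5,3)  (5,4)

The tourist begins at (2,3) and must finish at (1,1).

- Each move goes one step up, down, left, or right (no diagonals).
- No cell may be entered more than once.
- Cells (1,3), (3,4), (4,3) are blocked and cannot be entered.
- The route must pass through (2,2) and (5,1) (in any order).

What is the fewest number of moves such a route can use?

Any route passes through (2,2) and (5,1) in some order between (2,3) and (1,1). Summing Manhattan distances along each leg and taking the cheapest ordering ((2,3) → (2,2) → (5,1) → (1,1)) gives a lower bound of 1 + 4 + 4 = 9 moves.
A route of 9 moves achieves this: (2,3) → (2,2) → (3,2) → (4,2) → (5,2) → (5,1) → (4,1) → (3,1) → (2,1) → (1,1).
Since 9 matches the lower bound, it is optimal.

9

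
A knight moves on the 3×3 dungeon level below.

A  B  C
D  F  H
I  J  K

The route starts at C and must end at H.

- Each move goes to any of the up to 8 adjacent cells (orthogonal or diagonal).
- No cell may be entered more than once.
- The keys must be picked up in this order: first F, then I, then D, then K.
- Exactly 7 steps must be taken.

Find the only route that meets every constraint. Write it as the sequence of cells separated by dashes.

The waypoints must appear in the order F, I, D, K, with no cell reused.
Route from C: left to B, down to F, down-left to I, up to D, down-right to J, right to K, up to H — 7 moves in all.
Check: order respected (F at step 2, I at step 3, D at step 4, K at step 6); 7 moves as required.

C - B - F - I - D - J - K - H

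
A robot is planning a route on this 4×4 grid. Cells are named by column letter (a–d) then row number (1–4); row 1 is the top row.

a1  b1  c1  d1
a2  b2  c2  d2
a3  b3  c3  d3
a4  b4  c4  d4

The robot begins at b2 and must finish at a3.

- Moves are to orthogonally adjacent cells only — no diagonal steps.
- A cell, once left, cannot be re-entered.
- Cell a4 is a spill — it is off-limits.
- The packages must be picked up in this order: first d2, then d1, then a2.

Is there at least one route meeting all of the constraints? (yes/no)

yes

One route that works: b2 → c2 → d2 → d1 → c1 → b1 → a1 → a2 → a3.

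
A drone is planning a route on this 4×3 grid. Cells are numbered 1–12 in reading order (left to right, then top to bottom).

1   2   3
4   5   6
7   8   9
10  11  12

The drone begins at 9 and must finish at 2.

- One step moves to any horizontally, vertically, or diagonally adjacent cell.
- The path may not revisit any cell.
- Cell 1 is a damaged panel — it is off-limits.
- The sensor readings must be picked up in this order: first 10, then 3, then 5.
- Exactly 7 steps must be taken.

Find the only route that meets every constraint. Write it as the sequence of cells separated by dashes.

9 - 11 - 10 - 8 - 6 - 3 - 5 - 2

The waypoints must appear in the order 10, 3, 5, with no cell reused.
Route from 9: down-left to 11, left to 10, 2× up-right (reaching 6), up to 3, down-left to 5, up to 2 — 7 moves in all.
Check: order respected (10 at step 2, 3 at step 5, 5 at step 6); 7 moves as required.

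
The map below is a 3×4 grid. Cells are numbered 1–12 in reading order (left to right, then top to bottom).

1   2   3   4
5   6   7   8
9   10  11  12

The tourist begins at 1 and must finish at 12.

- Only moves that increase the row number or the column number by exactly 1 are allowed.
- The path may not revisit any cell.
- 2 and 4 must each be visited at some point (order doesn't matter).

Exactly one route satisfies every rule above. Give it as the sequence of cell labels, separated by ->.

Moves only go right or down, so the column and row indices never decrease.
Route from 1: 3× right (reaching 4), 2× down (reaching 12) — 5 moves in all.
Check: all required cells visited.

1 -> 2 -> 3 -> 4 -> 8 -> 12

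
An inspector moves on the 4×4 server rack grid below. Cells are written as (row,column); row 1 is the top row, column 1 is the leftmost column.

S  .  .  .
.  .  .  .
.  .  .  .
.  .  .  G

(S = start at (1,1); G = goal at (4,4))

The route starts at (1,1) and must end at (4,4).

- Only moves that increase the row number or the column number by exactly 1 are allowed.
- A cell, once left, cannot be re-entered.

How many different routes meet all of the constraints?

20

A right/down-only route from (1,1) to (4,4) makes exactly 3 down-moves and 3 right-moves in some order.
With no other constraints that would be C(6,3) = 20 routes.
That gives 20 routes.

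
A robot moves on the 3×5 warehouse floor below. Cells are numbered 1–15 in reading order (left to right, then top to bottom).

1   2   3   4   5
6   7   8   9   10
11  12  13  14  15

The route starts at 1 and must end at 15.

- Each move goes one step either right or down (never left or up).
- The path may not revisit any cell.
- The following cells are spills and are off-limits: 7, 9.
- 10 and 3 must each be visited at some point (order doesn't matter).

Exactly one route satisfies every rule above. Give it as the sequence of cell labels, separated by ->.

Moves only go right or down, so the column and row indices never decrease.
Route from 1: right 4 to 5, down 2 to 15 — 6 moves in all.
Check: all required cells visited.

1 -> 2 -> 3 -> 4 -> 5 -> 10 -> 15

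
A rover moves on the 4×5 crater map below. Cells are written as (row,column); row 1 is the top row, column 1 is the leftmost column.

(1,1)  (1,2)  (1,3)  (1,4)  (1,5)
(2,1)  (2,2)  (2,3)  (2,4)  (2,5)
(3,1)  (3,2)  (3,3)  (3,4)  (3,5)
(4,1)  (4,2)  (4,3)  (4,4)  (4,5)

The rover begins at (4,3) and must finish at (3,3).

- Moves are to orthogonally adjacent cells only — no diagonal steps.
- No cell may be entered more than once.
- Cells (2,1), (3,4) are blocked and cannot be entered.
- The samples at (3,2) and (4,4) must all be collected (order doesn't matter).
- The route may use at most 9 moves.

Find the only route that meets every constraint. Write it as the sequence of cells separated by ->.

(4,3) -> (4,4) -> (4,5) -> (3,5) -> (2,5) -> (2,4) -> (2,3) -> (2,2) -> (3,2) -> (3,3)

The 9-move cap with required stops at (3,2), (4,4) leaves no slack for detours.
Route from (4,3): right 2 to (4,5), up 2 to (2,5), left 3 to (2,2), down 1 to (3,2), right 1 to (3,3) — 9 moves in all.
Check: all required cells visited; 9 ≤ 9 moves.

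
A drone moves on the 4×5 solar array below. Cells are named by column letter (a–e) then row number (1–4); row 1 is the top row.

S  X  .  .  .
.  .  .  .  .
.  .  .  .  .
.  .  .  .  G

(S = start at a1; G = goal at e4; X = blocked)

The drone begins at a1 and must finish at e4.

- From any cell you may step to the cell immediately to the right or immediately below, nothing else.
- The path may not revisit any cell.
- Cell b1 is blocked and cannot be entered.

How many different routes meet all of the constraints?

15

A right/down-only route from a1 to e4 makes exactly 3 down-moves and 4 right-moves in some order.
With no other constraints that would be C(7,3) = 35 routes.
Subtract routes through each blocked cell (inclusion–exclusion for overlaps): − through b1: 20 → 15.
That gives 15 routes.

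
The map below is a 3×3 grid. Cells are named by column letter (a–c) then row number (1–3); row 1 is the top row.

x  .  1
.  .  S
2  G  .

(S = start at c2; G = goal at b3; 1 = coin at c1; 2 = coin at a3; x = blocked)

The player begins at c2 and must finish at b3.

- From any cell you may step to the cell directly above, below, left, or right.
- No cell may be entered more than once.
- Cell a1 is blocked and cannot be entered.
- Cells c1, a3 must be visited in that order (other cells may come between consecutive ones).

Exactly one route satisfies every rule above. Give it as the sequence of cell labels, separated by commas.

The waypoints must appear in the order c1, a3, with no cell reused.
Route from c2: up 1 to c1, left 1 to b1, down 1 to b2, left 1 to a2, down 1 to a3, right 1 to b3 — 6 moves in all.
Check: order respected (1 at step 1, 2 at step 5).

c2, c1, b1, b2, a2, a3, b3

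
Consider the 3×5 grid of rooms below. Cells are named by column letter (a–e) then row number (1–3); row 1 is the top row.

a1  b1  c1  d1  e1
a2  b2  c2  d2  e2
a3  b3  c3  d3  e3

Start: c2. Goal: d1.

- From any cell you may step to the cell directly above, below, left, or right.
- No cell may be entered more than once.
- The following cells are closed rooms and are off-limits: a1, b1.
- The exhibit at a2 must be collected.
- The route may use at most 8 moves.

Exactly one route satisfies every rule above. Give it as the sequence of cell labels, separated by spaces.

Any route must reach a2 and still end at d1 within 8 moves, so the order of the required stops is forced.
Route from c2: left 2 to a2, down 1 to a3, right 3 to d3, up 2 to d1 — 8 moves in all.
Check: all required cells visited; 8 ≤ 8 moves.

c2 b2 a2 a3 b3 c3 d3 d2 d1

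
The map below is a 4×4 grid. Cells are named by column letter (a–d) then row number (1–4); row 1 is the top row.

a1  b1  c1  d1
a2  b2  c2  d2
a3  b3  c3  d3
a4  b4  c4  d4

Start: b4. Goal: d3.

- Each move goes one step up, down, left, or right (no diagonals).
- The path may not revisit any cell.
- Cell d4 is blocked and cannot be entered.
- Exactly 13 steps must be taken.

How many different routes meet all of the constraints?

6

Need simple routes of exactly 13 moves from b4 to d3 (Manhattan distance 3, so 5 moves are spent on a detour and 5 undoing it).
Enumerating: b4 a4 a3 a2 a1 b1 b2 b3 c3 c2 c1 d1 d2 d3 | b4 a4 a3 a2 a1 b1 c1 d1 d2 c2 b2 b3 c3 d3 | b4 a4 a3 b3 b2 a2 a1 b1 c1 d1 d2 c2 c3 d3 | b4 a4 a3 b3 c3 c2 b2 a2 a1 b1 c1 d1 d2 d3 | b4 c4 c3 c2 b2 b3 a3 a2 a1 b1 c1 d1 d2 d3 | b4 c4 c3 b3 a3 a2 a1 b1 b2 c2 c1 d1 d2 d3.
That gives 6 routes.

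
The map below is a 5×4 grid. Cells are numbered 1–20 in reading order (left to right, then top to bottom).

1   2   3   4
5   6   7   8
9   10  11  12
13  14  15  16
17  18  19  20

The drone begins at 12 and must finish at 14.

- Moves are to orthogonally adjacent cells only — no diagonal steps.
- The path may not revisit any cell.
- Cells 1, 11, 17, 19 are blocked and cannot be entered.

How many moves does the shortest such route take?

3

The Manhattan distance from 12 to 14 is |3−4| + |4−2| = 3, so at least 3 moves are needed.
A route of 3 moves achieves this: 12 → 16 → 15 → 14.
Since 3 matches the lower bound, it is optimal.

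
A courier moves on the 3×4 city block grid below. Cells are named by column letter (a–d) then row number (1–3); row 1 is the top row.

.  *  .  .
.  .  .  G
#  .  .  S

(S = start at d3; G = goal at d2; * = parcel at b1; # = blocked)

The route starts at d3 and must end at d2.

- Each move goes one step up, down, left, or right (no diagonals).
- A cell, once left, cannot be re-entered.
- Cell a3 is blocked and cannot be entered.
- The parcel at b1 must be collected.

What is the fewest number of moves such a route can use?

Any route passes through b1 somewhere between d3 and d2. Summing Manhattan distances along the two legs (d3 → b1 → d2) gives a lower bound of 4 + 3 = 7 moves.
A route of 7 moves achieves this: d3 → c3 → c2 → b2 → b1 → c1 → d1 → d2.
Since 7 matches the lower bound, it is optimal.

7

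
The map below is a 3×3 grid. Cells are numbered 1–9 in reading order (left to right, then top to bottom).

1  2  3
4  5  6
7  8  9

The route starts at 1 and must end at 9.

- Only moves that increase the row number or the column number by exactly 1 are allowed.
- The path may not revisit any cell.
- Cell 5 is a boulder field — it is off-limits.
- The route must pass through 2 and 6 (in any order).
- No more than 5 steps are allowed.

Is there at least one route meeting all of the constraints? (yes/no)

yes

One route that works: 1 → 2 → 3 → 6 → 9.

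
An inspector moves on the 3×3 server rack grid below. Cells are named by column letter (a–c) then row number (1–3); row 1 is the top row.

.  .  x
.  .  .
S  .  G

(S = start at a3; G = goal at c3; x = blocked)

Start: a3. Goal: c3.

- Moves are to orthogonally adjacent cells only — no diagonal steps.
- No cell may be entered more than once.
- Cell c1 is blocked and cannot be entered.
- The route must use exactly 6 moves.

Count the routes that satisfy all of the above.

Need simple routes of exactly 6 moves from a3 to c3 (Manhattan distance 2, so 2 moves are spent on a detour and 2 undoing it).
Enumerating: a3 a2 a1 b1 b2 b3 c3 | a3 a2 a1 b1 b2 c2 c3.
That gives 2 routes.

2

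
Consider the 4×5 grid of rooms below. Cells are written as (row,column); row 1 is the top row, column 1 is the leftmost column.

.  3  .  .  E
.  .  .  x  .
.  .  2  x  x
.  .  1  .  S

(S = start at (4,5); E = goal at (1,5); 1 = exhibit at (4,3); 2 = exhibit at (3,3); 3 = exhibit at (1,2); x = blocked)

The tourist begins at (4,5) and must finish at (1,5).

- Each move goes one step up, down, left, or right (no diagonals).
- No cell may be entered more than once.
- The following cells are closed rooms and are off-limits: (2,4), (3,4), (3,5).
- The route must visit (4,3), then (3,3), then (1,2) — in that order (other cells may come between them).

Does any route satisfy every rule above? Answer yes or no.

One route that works: (4,5) → (4,4) → (4,3) → (3,3) → (2,3) → (2,2) → (1,2) → (1,3) → (1,4) → (1,5).

yes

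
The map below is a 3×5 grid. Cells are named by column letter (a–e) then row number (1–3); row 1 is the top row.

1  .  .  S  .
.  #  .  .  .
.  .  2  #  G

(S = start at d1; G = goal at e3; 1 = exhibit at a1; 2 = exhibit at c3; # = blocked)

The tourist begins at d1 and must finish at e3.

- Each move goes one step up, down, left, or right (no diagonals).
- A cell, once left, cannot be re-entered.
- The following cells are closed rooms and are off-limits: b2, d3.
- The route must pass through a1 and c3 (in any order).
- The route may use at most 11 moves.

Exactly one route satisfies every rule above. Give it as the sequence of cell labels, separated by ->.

d1 -> c1 -> b1 -> a1 -> a2 -> a3 -> b3 -> c3 -> c2 -> d2 -> e2 -> e3

The 11-move cap with required stops at a1, c3 leaves no slack for detours.
Route from d1: 3× left (reaching a1), 2× down (reaching a3), 2× right (reaching c3), up to c2, 2× right (reaching e2), down to e3 — 11 moves in all.
Check: all required cells visited; 11 ≤ 11 moves.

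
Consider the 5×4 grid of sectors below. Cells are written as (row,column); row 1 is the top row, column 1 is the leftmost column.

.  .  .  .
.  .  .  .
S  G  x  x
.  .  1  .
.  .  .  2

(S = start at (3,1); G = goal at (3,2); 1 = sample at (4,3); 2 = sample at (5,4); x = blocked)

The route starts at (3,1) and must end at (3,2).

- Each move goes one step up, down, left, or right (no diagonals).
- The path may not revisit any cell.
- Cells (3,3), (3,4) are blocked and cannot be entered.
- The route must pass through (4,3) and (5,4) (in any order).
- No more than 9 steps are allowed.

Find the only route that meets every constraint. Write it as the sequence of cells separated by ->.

Any route must reach (4,3) and (5,4) and still end at (3,2) within 9 moves, so the order of the required stops is forced.
Route from (3,1): down 2 to (5,1), right 3 to (5,4), up 1 to (4,4), left 2 to (4,2), up 1 to (3,2) — 9 moves in all.
Check: all required cells visited; 9 ≤ 9 moves.

(3,1) -> (4,1) -> (5,1) -> (5,2) -> (5,3) -> (5,4) -> (4,4) -> (4,3) -> (4,2) -> (3,2)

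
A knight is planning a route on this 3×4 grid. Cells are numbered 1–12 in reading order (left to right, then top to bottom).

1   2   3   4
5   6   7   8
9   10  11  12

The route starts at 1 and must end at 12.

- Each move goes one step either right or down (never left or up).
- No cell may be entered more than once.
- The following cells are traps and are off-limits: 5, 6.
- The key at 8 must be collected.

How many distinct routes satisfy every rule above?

A right/down-only route from 1 to 12 makes exactly 2 down-moves and 3 right-moves in some order.
With no other constraints that would be C(5,2) = 10 routes.
Split at 8 and multiply the segment counts (each segment already excludes blocked cells): 1→8: 2; 8→12: 1; product = 2.
That gives 2 routes.

2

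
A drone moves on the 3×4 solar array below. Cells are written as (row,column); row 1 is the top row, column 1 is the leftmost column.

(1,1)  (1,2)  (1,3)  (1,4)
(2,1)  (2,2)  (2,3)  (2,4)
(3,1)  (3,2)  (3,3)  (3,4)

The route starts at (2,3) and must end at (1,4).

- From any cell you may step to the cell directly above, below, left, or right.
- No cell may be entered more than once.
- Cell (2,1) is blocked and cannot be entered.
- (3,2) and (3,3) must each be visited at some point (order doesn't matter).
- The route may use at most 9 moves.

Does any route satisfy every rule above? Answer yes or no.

yes

One route that works: (2,3) → (3,3) → (3,2) → (2,2) → (1,2) → (1,3) → (1,4).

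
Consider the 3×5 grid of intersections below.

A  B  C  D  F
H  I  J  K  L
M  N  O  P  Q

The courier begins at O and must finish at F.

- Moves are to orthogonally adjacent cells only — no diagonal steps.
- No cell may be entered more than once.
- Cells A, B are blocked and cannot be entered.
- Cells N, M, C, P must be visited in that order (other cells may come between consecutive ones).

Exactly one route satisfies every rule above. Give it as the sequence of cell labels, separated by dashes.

The waypoints must appear in the order N, M, C, P, with no cell reused.
Route from O: 2× left (reaching M), up to H, 2× right (reaching J), up to C, right to D, 2× down (reaching P), right to Q, 2× up (reaching F) — 12 moves in all.
Check: order respected (N at step 1, M at step 2, C at step 6, P at step 9).

O - N - M - H - I - J - C - D - K - P - Q - L - F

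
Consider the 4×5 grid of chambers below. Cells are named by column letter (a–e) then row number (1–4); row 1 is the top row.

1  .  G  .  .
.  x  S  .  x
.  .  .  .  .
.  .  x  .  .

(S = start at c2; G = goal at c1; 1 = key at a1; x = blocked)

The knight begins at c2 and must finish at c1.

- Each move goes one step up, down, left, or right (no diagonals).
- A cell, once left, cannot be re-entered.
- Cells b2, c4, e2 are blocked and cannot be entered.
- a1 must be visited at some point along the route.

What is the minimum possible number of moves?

Any route passes through a1 somewhere between c2 and c1. Summing Manhattan distances along the two legs (c2 → a1 → c1) gives a lower bound of 3 + 2 = 5 moves.
The shortest route satisfying every rule uses 7 moves: c2 → c3 → b3 → a3 → a2 → a1 → b1 → c1.
The no-revisit rule (legs can't share cells) pushes the minimum above the 5-move bound; an exhaustive check rules out every length from 5 to 6, leaving 7 as the minimum.

7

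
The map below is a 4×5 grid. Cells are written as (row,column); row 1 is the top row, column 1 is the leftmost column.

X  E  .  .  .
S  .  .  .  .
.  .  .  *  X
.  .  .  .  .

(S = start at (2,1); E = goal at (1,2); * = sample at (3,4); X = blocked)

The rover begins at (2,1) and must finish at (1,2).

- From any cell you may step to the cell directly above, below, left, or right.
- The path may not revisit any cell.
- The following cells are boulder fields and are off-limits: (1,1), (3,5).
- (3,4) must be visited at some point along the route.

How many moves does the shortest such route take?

Any route passes through (3,4) somewhere between (2,1) and (1,2). Summing Manhattan distances along the two legs ((2,1) → (3,4) → (1,2)) gives a lower bound of 4 + 4 = 8 moves.
A route of 8 moves achieves this: (2,1) → (3,1) → (3,2) → (3,3) → (3,4) → (2,4) → (1,4) → (1,3) → (1,2).
Since 8 matches the lower bound, it is optimal.

8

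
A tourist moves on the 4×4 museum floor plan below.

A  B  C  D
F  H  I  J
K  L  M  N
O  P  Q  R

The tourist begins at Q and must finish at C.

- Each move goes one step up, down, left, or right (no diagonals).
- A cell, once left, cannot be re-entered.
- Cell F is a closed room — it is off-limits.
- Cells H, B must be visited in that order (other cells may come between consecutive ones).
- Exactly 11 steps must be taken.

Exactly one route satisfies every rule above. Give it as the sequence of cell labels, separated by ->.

Q -> P -> O -> K -> L -> M -> N -> J -> I -> H -> B -> C

The waypoints must appear in the order H, B, with no cell reused.
Route from Q: left 2 to O, up 1 to K, right 3 to N, up 1 to J, left 2 to H, up 1 to B, right 1 to C — 11 moves in all.
Check: order respected (H at step 9, B at step 10); 11 moves as required.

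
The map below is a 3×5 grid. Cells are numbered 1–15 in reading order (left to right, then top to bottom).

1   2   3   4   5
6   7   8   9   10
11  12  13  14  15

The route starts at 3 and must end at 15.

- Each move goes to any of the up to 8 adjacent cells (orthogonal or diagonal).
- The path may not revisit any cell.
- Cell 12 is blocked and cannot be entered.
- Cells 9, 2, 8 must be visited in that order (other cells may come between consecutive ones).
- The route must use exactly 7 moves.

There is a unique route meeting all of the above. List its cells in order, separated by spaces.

3 9 13 7 2 8 14 15

The waypoints must appear in the order 9, 2, 8, with no cell reused.
Route from 3: down-right to 9, down-left to 13, up-left to 7, up to 2, 2× down-right (reaching 14), right to 15 — 7 moves in all.
Check: order respected (9 at step 1, 2 at step 4, 8 at step 5); 7 moves as required.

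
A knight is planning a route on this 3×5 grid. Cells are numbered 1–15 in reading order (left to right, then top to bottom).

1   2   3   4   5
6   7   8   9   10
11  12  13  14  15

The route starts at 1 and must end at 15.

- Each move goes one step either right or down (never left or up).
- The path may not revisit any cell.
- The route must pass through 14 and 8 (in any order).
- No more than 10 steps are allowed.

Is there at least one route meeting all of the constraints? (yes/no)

One route that works: 1 → 6 → 7 → 8 → 13 → 14 → 15.

yes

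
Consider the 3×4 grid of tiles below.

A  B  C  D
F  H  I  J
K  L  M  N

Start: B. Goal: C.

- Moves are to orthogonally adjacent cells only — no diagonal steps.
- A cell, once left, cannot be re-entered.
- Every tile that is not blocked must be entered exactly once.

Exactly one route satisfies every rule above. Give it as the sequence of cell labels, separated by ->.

Need to visit all 12 open cells exactly once, starting at B and ending at C.
Cell N has only two open neighbours (J and M), so the path must pass straight through it: one of those is the cell it's entered from and the other is where it exits.
Route from B: left 1 to A, down 2 to K, right 1 to L, up 1 to H, right 1 to I, down 1 to M, right 1 to N, up 2 to D, left 1 to C — 11 moves in all.
Check: all 12 open cells covered.

B -> A -> F -> K -> L -> H -> I -> M -> N -> J -> D -> C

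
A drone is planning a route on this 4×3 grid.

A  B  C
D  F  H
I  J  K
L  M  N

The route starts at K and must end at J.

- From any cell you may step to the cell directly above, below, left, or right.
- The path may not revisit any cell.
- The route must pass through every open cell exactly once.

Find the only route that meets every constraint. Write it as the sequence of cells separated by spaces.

K N M L I D A B C H F J

Need to visit all 12 open cells exactly once, starting at K and ending at J.
Route from K: down to N, 2× left (reaching L), 3× up (reaching A), 2× right (reaching C), down to H, left to F, down to J — 11 moves in all.
Check: all 12 open cells covered.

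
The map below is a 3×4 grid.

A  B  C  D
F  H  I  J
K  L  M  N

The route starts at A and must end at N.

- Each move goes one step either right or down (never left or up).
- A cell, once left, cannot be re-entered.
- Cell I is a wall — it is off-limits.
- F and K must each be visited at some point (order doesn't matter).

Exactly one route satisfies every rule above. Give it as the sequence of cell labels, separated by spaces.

A F K L M N

Moves only go right or down, so the column and row indices never decrease.
Route from A: down 2 to K, right 3 to N — 5 moves in all.
Check: all required cells visited.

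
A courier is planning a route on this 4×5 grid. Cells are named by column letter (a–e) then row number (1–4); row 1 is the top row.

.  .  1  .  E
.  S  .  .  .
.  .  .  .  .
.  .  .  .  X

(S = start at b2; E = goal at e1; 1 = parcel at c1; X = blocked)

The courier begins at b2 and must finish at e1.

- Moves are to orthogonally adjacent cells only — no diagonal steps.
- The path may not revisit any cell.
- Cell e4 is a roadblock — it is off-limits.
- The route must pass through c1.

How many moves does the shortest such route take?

4

Any route passes through c1 somewhere between b2 and e1. Summing Manhattan distances along the two legs (b2 → c1 → e1) gives a lower bound of 2 + 2 = 4 moves.
A route of 4 moves achieves this: b2 → b1 → c1 → d1 → e1.
Since 4 matches the lower bound, it is optimal.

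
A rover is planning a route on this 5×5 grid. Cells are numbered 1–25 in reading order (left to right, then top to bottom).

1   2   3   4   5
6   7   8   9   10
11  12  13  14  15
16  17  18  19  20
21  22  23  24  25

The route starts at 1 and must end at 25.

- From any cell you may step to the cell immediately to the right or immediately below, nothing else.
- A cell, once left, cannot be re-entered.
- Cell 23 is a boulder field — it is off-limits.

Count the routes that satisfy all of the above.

A right/down-only route from 1 to 25 makes exactly 4 down-moves and 4 right-moves in some order.
With no other constraints that would be C(8,4) = 70 routes.
Subtract routes through each blocked cell (inclusion–exclusion for overlaps): − through 23: 15 → 55.
That gives 55 routes.

55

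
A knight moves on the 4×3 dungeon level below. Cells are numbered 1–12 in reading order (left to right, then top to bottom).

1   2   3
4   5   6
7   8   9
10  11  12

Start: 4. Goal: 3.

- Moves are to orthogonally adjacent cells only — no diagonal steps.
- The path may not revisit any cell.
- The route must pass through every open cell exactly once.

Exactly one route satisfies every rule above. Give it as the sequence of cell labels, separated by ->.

4 -> 1 -> 2 -> 5 -> 8 -> 7 -> 10 -> 11 -> 12 -> 9 -> 6 -> 3

Need to visit all 12 open cells exactly once, starting at 4 and ending at 3.
Route from 4: up 1 to 1, right 1 to 2, down 2 to 8, left 1 to 7, down 1 to 10, right 2 to 12, up 3 to 3 — 11 moves in all.
Check: all 12 open cells covered.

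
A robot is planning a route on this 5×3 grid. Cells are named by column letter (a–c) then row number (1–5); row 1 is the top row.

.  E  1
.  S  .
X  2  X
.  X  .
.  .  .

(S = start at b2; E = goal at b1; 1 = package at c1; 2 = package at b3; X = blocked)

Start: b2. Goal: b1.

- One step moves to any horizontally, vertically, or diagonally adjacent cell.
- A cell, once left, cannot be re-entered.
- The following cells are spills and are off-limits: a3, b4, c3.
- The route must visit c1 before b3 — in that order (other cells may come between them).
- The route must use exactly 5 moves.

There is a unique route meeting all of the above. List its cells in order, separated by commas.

The waypoints must appear in the order c1, b3, with no cell reused.
Route from b2: up-right to c1, down to c2, down-left to b3, up-left to a2, up-right to b1 — 5 moves in all.
Check: order respected (1 at step 1, 2 at step 3); 5 moves as required.

b2, c1, c2, b3, a2, b1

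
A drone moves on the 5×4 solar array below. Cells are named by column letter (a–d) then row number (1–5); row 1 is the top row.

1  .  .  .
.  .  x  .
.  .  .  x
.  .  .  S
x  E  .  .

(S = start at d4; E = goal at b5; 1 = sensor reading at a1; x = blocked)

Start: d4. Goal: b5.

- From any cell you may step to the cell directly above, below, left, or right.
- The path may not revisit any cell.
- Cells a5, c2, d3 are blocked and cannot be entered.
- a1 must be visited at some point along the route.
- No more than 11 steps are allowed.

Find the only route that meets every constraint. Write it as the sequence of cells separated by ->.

d4 -> c4 -> c3 -> b3 -> b2 -> b1 -> a1 -> a2 -> a3 -> a4 -> b4 -> b5

The budget equals the shortest possible length, so every move has to be on a shortest route through the required cells.
Route from d4: left 1 to c4, up 1 to c3, left 1 to b3, up 2 to b1, left 1 to a1, down 3 to a4, right 1 to b4, down 1 to b5 — 11 moves in all.
Check: all required cells visited; 11 ≤ 11 moves.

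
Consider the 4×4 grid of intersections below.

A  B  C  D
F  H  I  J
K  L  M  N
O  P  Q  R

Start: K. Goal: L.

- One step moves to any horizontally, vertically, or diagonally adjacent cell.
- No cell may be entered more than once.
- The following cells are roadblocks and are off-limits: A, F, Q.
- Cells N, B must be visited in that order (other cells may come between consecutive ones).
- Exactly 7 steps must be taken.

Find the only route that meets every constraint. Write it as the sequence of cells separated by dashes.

The waypoints must appear in the order N, B, with no cell reused.
Route from K: down-right 1 to P, up-right 1 to M, right 1 to N, up-left 2 to B, down 2 to L — 7 moves in all.
Check: order respected (N at step 3, B at step 5); 7 moves as required.

K - P - M - N - I - B - H - L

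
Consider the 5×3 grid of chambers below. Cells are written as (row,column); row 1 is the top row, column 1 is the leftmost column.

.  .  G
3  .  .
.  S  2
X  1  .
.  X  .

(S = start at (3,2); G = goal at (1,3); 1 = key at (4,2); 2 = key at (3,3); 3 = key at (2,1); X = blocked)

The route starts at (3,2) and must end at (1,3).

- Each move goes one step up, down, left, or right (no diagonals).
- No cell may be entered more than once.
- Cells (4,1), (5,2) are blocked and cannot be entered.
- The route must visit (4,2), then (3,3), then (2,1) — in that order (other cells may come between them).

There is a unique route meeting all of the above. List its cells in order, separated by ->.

(3,2) -> (4,2) -> (4,3) -> (3,3) -> (2,3) -> (2,2) -> (2,1) -> (1,1) -> (1,2) -> (1,3)

The waypoints must appear in the order (4,2), (3,3), (2,1), with no cell reused.
Route from (3,2): down 1 to (4,2), right 1 to (4,3), up 2 to (2,3), left 2 to (2,1), up 1 to (1,1), right 2 to (1,3) — 9 moves in all.
Check: order respected (1 at step 1, 2 at step 3, 3 at step 6).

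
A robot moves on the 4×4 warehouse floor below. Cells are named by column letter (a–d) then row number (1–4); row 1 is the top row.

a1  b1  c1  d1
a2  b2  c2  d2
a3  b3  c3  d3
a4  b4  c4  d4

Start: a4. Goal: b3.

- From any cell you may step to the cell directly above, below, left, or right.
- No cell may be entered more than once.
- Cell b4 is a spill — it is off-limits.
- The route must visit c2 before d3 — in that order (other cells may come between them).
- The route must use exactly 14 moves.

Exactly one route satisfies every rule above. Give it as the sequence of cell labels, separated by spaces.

The waypoints must appear in the order c2, d3, with no cell reused.
Route from a4: 3× up (reaching a1), right to b1, down to b2, right to c2, up to c1, right to d1, 3× down (reaching d4), left to c4, up to c3, left to b3 — 14 moves in all.
Check: order respected (c2 at step 6, d3 at step 10); 14 moves as required.

a4 a3 a2 a1 b1 b2 c2 c1 d1 d2 d3 d4 c4 c3 b3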